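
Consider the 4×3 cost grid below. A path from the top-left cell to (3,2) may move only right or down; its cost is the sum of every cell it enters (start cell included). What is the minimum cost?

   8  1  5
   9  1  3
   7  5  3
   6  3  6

22

Take r0c0 r0c1 r1c1 r1c2 r2c2 r3c2 for a total of 8 + 1 + 1 + 3 + 3 + 6 = 22.
For comparison, the top-then-right route costs 26.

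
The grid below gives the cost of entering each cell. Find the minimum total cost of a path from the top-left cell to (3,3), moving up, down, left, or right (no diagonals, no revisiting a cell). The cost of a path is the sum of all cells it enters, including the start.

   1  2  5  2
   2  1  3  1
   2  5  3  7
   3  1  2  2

13

One optimal route is (0,0) -> (1,0) -> (2,0) -> (3,0) -> (3,1) -> (3,2) -> (3,3).
Its cost is 1 + 2 + 2 + 3 + 1 + 2 + 2 = 13.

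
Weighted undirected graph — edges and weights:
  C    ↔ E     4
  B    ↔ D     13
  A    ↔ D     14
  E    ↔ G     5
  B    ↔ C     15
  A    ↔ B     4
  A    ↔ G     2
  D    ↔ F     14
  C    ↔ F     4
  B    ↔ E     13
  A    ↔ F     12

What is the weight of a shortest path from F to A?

A few of the F→A routes:
F -> A: 12
F -> C -> B -> A: 4 + 15 + 4 = 23
F -> C -> E -> G -> A: 4 + 4 + 5 + 2 = 15
F -> C -> E -> B -> A: 4 + 4 + 13 + 4 = 25
F -> D -> A: 14 + 14 = 28
Best route has total 12.

12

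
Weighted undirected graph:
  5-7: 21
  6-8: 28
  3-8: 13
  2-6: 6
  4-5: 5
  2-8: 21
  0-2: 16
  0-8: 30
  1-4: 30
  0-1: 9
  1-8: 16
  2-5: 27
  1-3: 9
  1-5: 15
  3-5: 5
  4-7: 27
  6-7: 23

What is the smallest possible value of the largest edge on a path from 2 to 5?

Checking several routes:
2-0-1-5: max(16, 9, 15) = 16
2-0-1-8-3-5: max(16, 9, 16, 13, 5) = 16
2-0-1-3-5: max(16, 9, 9, 5) = 16
Smallest bottleneck: 16.

16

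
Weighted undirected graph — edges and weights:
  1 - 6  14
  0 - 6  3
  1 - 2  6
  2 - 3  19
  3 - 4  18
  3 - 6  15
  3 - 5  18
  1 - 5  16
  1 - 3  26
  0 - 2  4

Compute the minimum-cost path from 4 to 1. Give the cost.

43

Checking several routes:
4 - 3 - 6 - 1: 18 + 15 + 14 = 47
4 - 3 - 6 - 0 - 2 - 1: 18 + 15 + 3 + 4 + 6 = 46
4 - 3 - 2 - 1: 18 + 19 + 6 = 43
4 - 3 - 1: 18 + 26 = 44
The minimum is 43.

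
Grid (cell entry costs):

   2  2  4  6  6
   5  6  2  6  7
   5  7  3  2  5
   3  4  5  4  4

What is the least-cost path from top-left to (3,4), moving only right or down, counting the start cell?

23

One optimal route is [0,0] → [0,1] → [0,2] → [1,2] → [2,2] → [2,3] → [3,3] → [3,4].
Its cost is 2 + 2 + 4 + 2 + 3 + 2 + 4 + 4 = 23.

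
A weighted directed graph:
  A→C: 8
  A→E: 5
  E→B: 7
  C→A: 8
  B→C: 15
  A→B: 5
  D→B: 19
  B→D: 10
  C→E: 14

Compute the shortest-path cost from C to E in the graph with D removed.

13

Paths from C to E avoiding D:
C → E: 14
C → A → E: 8 + 5 = 13
The minimum is 13.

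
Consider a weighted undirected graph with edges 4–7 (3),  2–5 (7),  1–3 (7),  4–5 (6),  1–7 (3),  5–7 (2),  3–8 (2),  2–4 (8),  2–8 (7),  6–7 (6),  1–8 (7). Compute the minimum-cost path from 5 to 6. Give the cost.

8

Checking several routes:
5-2-8-1-7-6: 7 + 7 + 7 + 3 + 6 = 30
5-2-4-7-6: 7 + 8 + 3 + 6 = 24
5-7-6: 2 + 6 = 8
5-4-7-6: 6 + 3 + 6 = 15
Shortest: 8.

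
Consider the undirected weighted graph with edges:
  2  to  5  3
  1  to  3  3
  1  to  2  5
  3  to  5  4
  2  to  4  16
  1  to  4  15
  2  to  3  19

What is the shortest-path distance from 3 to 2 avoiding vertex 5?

Routes from 3 to 2 avoiding 5:
3 → 1 → 4 → 2: 3 + 15 + 16 = 34
3 → 2: 19
3 → 1 → 2: 3 + 5 = 8
Best route has total 8.

8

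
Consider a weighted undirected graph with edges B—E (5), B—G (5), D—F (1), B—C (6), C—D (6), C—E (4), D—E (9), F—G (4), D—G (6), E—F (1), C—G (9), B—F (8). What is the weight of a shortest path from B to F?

Some routes from B to F:
B→C→E→F: 6 + 4 + 1 = 11
B→G→F: 5 + 4 = 9
B→G→D→F: 5 + 6 + 1 = 12
B→F: 8
B→E→F: 5 + 1 = 6
B→C→D→F: 6 + 6 + 1 = 13
Best route has total 6.

6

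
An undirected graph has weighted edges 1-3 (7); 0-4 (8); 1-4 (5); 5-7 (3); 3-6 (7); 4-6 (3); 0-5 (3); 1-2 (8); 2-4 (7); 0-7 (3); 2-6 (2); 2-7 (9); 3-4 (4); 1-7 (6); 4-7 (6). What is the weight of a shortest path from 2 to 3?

Some routes from 2 to 3:
2 → 6 → 4 → 3: 2 + 3 + 4 = 9
2 → 6 → 3: 2 + 7 = 9
2 → 4 → 3: 7 + 4 = 11
Best route has total 9.

9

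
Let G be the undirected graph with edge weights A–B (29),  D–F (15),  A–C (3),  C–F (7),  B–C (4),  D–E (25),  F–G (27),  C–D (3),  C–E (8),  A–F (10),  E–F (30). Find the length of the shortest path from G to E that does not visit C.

57

Candidate routes:
G - F - D - E: 27 + 15 + 25 = 67
G - F - E: 27 + 30 = 57
Best route has total 57.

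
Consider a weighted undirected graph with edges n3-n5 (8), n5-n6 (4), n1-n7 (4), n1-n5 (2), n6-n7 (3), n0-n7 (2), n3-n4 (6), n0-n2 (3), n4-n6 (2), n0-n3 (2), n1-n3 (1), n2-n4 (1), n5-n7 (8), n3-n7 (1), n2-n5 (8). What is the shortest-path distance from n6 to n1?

Checking several routes:
n6-n5-n1: 4 + 2 = 6
n6-n7-n3-n1: 3 + 1 + 1 = 5
n6-n7-n1: 3 + 4 = 7
n6-n7-n0-n3-n1: 3 + 2 + 2 + 1 = 8
The minimum is 5.

5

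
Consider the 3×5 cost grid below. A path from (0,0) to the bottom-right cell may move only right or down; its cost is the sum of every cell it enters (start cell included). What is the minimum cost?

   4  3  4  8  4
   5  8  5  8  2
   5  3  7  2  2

27

Path (0,0)→(0,1)→(0,2)→(0,3)→(0,4)→(1,4)→(2,4): 4 + 3 + 4 + 8 + 4 + 2 + 2 = 27.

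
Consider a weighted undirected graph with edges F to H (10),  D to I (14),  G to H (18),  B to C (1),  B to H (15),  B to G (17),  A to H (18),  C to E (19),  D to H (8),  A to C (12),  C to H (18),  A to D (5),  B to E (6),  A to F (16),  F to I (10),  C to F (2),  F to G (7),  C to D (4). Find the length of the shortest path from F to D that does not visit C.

Some routes from F to D avoiding C:
F - H - A - D: 10 + 18 + 5 = 33
F - H - D: 10 + 8 = 18
F - A - D: 16 + 5 = 21
F - G - H - D: 7 + 18 + 8 = 33
F - I - D: 10 + 14 = 24
Best route has total 18.

18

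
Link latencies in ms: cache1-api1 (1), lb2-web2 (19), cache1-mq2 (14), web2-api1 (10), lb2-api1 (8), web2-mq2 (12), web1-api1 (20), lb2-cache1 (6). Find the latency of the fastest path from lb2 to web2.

Routes from lb2 to web2:
lb2 → web2: 19
lb2 → api1 → web2: 8 + 10 = 18
lb2 → cache1 → mq2 → web2: 6 + 14 + 12 = 32
lb2 → cache1 → api1 → web2: 6 + 1 + 10 = 17
lb2 → api1 → cache1 → mq2 → web2: 8 + 1 + 14 + 12 = 35
Best route has total 17 ms.

17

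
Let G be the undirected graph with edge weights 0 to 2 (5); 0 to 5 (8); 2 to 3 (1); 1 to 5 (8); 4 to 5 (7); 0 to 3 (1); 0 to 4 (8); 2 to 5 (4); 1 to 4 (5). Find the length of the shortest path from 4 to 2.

Checking several routes:
4→5→2: 7 + 4 = 11
4→0→2: 8 + 5 = 13
4→0→3→2: 8 + 1 + 1 = 10
Shortest: 10.

10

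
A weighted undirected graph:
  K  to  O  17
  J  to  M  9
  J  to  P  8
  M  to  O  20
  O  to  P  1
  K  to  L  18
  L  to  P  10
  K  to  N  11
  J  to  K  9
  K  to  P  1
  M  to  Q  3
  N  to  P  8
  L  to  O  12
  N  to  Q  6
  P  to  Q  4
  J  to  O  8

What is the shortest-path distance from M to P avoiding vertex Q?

17

Comparing a few candidate routes:
M-J-K-P: 9 + 9 + 1 = 19
M-J-O-P: 9 + 8 + 1 = 18
M-J-P: 9 + 8 = 17
The minimum is 17.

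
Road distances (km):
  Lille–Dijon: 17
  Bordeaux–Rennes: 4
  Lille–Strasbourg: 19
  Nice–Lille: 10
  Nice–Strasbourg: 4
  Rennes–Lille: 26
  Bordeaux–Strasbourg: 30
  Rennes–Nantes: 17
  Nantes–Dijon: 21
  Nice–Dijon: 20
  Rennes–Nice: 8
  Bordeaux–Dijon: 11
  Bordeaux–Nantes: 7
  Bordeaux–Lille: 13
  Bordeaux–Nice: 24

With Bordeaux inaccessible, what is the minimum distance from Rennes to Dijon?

28

Some routes from Rennes to Dijon avoiding Bordeaux:
Rennes → Lille → Dijon: 26 + 17 = 43
Rennes → Nice → Lille → Dijon: 8 + 10 + 17 = 35
Rennes → Nantes → Dijon: 17 + 21 = 38
Rennes → Nice → Strasbourg → Lille → Dijon: 8 + 4 + 19 + 17 = 48
Rennes → Nice → Dijon: 8 + 20 = 28
The minimum is 28 km.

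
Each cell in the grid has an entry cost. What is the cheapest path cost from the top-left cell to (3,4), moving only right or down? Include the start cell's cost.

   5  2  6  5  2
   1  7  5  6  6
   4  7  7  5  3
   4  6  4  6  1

30

One optimal route is r0c0 → r0c1 → r0c2 → r0c3 → r0c4 → r1c4 → r2c4 → r3c4.
Its cost is 5 + 2 + 6 + 5 + 2 + 6 + 3 + 1 = 30.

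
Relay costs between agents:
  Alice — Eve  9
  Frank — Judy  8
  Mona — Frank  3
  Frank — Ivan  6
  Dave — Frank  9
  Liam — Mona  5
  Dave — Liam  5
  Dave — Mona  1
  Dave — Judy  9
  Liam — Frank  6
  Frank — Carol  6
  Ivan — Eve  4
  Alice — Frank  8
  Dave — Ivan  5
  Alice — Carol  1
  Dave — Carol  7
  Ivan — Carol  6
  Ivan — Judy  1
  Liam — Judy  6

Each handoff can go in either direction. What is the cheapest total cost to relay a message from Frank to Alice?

A few of the Frank→Alice routes:
Frank-Alice: 8
Frank-Carol-Alice: 6 + 1 = 7
Frank-Mona-Dave-Ivan-Carol-Alice: 3 + 1 + 5 + 6 + 1 = 16
Frank-Ivan-Carol-Alice: 6 + 6 + 1 = 13
Frank-Mona-Dave-Carol-Alice: 3 + 1 + 7 + 1 = 12
The minimum is 7.

7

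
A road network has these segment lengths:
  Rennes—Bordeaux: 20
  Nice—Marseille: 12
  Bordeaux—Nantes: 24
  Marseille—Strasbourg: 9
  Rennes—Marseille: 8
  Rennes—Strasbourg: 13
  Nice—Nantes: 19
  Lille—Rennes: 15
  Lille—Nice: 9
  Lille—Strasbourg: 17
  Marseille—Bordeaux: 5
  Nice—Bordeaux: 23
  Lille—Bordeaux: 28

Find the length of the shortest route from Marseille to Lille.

Some routes from Marseille to Lille:
Marseille -> Nice -> Lille: 12 + 9 = 21
Marseille -> Rennes -> Lille: 8 + 15 = 23
Marseille -> Strasbourg -> Lille: 9 + 17 = 26
The minimum is 21.

21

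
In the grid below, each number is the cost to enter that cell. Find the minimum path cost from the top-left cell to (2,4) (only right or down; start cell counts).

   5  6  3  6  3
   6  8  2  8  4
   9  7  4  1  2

Take [0,0] → [0,1] → [0,2] → [1,2] → [2,2] → [2,3] → [2,4] for a total of 5 + 6 + 3 + 2 + 4 + 1 + 2 = 23.
For comparison, the top-then-right route costs 29.

23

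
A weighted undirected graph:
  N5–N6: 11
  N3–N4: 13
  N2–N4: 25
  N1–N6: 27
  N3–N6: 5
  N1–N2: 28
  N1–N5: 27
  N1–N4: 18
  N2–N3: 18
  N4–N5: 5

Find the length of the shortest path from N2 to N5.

30

A few of the N2→N5 routes:
N2 - N3 - N6 - N5: 18 + 5 + 11 = 34
N2 - N3 - N4 - N5: 18 + 13 + 5 = 36
N2 - N4 - N3 - N6 - N5: 25 + 13 + 5 + 11 = 54
N2 - N1 - N4 - N5: 28 + 18 + 5 = 51
N2 - N4 - N5: 25 + 5 = 30
The minimum is 30.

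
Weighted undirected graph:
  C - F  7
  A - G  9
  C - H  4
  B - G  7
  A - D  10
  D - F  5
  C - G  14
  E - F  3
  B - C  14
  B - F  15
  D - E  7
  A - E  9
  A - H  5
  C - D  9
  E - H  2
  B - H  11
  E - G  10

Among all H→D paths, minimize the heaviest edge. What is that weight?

Some routes from H to D:
H→E→D: max(2, 7) = 7
H→C→F→D: max(4, 7, 5) = 7
H→C→F→E→D: max(4, 7, 3, 7) = 7
H→E→F→D: max(2, 3, 5) = 5
Best route has worst link 5.

5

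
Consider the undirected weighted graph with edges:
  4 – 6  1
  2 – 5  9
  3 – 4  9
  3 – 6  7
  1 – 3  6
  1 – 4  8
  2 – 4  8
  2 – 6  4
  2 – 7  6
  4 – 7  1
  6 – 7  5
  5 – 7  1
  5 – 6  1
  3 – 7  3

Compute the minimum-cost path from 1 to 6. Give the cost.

A few of the 1→6 routes:
1 - 3 - 7 - 5 - 6: 6 + 3 + 1 + 1 = 11
1 - 3 - 6: 6 + 7 = 13
1 - 4 - 7 - 5 - 6: 8 + 1 + 1 + 1 = 11
1 - 3 - 7 - 4 - 6: 6 + 3 + 1 + 1 = 11
1 - 4 - 6: 8 + 1 = 9
1 - 4 - 7 - 6: 8 + 1 + 5 = 14
Best route has total 9.

9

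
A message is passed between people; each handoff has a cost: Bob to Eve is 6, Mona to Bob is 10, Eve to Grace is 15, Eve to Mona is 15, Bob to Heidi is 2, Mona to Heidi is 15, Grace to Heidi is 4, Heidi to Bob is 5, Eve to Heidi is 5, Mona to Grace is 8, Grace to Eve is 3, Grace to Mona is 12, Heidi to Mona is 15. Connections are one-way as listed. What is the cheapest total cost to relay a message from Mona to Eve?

Routes from Mona to Eve:
Mona → Grace → Heidi → Bob → Eve: 8 + 4 + 5 + 6 = 23
Mona → Bob → Eve: 10 + 6 = 16
Mona → Heidi → Bob → Eve: 15 + 5 + 6 = 26
Mona → Grace → Eve: 8 + 3 = 11
The minimum is 11.

11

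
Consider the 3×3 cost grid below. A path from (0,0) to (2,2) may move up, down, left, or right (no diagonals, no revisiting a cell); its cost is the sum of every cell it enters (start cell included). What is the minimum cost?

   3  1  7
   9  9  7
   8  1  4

18

Best path: (0,0) (0,1) (1,1) (2,1) (2,2)
Cost: 3 + 1 + 9 + 1 + 4 = 18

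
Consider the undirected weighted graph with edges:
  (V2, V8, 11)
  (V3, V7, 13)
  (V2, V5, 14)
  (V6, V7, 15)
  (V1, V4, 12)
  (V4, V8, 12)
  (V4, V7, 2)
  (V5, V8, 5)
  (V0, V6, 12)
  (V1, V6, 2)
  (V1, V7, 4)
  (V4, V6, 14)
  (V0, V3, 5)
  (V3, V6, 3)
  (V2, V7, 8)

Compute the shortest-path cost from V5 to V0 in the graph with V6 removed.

37

Comparing a few candidate routes:
V5→V2→V7→V3→V0: 14 + 8 + 13 + 5 = 40
V5→V2→V8→V4→V7→V3→V0: 14 + 11 + 12 + 2 + 13 + 5 = 57
V5→V8→V4→V7→V3→V0: 5 + 12 + 2 + 13 + 5 = 37
V5→V8→V2→V7→V3→V0: 5 + 11 + 8 + 13 + 5 = 42
V5→V8→V4→V1→V7→V3→V0: 5 + 12 + 12 + 4 + 13 + 5 = 51
Shortest: 37.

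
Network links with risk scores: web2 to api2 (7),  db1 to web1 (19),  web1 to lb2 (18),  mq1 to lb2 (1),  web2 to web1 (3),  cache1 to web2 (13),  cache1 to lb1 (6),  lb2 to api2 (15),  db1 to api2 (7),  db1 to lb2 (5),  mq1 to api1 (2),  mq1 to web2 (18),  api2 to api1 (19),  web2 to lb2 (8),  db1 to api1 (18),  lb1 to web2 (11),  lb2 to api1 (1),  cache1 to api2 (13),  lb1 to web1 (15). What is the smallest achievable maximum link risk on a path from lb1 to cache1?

Some routes from lb1 to cache1:
lb1-web2-api2-cache1: max(11, 7, 13) = 13
lb1-web2-lb2-api2-cache1: max(11, 8, 15, 13) = 15
lb1-cache1: max(6) = 6
lb1-web2-cache1: max(11, 13) = 13
lb1-web2-lb2-db1-api2-cache1: max(11, 8, 5, 7, 13) = 13
lb1-web1-web2-lb2-api2-cache1: max(15, 3, 8, 15, 13) = 15
Smallest bottleneck: 6.

6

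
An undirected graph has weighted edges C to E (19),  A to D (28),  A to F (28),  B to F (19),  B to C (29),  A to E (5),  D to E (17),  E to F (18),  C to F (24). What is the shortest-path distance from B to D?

Some routes from B to D:
B -> F -> E -> D: 19 + 18 + 17 = 54
B -> F -> C -> E -> D: 19 + 24 + 19 + 17 = 79
B -> F -> A -> E -> D: 19 + 28 + 5 + 17 = 69
B -> F -> E -> A -> D: 19 + 18 + 5 + 28 = 70
B -> C -> E -> D: 29 + 19 + 17 = 65
B -> F -> A -> D: 19 + 28 + 28 = 75
Best route has total 54.

54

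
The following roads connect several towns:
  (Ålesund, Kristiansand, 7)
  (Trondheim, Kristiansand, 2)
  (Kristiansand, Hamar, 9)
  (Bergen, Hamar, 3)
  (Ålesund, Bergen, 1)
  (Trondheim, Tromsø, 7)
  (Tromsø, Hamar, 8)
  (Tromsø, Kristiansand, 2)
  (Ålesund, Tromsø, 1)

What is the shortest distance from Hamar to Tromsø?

Comparing a few candidate routes:
Hamar - Kristiansand - Ålesund - Tromsø: 9 + 7 + 1 = 17
Hamar - Kristiansand - Tromsø: 9 + 2 = 11
Hamar - Bergen - Ålesund - Tromsø: 3 + 1 + 1 = 5
Hamar - Kristiansand - Trondheim - Tromsø: 9 + 2 + 7 = 18
Hamar - Tromsø: 8
Hamar - Bergen - Ålesund - Kristiansand - Tromsø: 3 + 1 + 7 + 2 = 13
Best route has total 5.

5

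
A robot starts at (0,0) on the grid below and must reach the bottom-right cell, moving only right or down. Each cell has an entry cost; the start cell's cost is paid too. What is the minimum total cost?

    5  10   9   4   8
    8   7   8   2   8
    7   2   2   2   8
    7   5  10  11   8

One optimal route is r0c0→r1c0→r1c1→r2c1→r2c2→r2c3→r2c4→r3c4.
Its cost is 5 + 8 + 7 + 2 + 2 + 2 + 8 + 8 = 42.

42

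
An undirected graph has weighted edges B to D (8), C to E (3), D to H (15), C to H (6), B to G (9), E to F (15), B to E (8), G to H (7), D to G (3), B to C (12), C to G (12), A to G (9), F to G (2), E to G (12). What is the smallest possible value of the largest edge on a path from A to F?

Checking several routes:
A -> G -> H -> D -> B -> C -> E -> F: max(9, 7, 15, 8, 12, 3, 15) = 15
A -> G -> E -> F: max(9, 12, 15) = 15
A -> G -> F: max(9, 2) = 9
Smallest bottleneck: 9.

9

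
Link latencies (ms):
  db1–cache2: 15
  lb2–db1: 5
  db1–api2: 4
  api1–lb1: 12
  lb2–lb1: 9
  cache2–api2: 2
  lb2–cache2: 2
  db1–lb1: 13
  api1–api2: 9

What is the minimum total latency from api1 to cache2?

Checking several routes:
api1-api2-db1-cache2: 9 + 4 + 15 = 28
api1-lb1-db1-api2-cache2: 12 + 13 + 4 + 2 = 31
api1-api2-db1-lb2-cache2: 9 + 4 + 5 + 2 = 20
api1-api2-cache2: 9 + 2 = 11
api1-lb1-lb2-cache2: 12 + 9 + 2 = 23
api1-lb1-lb2-db1-api2-cache2: 12 + 9 + 5 + 4 + 2 = 32
The minimum is 11 ms.

11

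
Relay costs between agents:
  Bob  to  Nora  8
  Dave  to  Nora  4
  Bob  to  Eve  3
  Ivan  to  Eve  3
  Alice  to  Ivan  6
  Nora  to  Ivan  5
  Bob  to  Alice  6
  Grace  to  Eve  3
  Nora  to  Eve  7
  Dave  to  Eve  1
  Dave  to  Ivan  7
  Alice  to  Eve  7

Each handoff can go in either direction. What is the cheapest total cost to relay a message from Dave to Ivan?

4

Some routes from Dave to Ivan:
Dave - Nora - Eve - Ivan: 4 + 7 + 3 = 14
Dave - Eve - Nora - Ivan: 1 + 7 + 5 = 13
Dave - Ivan: 7
Dave - Nora - Ivan: 4 + 5 = 9
Dave - Eve - Alice - Ivan: 1 + 7 + 6 = 14
Dave - Eve - Ivan: 1 + 3 = 4
Best route has total 4.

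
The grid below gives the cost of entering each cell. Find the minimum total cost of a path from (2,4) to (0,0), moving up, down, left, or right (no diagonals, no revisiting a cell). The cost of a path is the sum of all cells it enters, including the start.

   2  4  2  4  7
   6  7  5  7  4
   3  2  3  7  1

Best path: [2,4] [1,4] [0,4] [0,3] [0,2] [0,1] [0,0]
Cost: 1 + 4 + 7 + 4 + 2 + 4 + 2 = 24

24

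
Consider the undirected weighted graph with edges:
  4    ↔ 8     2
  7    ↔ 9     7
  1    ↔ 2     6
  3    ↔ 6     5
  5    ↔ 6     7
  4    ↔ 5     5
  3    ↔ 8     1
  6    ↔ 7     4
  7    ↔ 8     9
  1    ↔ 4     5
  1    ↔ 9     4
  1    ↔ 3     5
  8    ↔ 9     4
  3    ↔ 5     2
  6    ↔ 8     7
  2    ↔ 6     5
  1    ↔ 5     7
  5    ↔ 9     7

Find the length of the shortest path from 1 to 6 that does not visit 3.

11

Some routes from 1 to 6 avoiding 3:
1-2-6: 6 + 5 = 11
1-5-6: 7 + 7 = 14
1-4-8-6: 5 + 2 + 7 = 14
1-9-7-6: 4 + 7 + 4 = 15
Shortest: 11.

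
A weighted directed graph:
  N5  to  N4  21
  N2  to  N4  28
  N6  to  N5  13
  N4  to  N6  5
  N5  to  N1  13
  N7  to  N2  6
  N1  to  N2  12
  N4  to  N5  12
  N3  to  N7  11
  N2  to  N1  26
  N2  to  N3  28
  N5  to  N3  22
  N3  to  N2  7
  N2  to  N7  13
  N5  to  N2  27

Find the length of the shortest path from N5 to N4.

21

Paths from N5 to N4:
N5→N4: 21
N5→N3→N2→N4: 22 + 7 + 28 = 57
N5→N1→N2→N4: 13 + 12 + 28 = 53
N5→N3→N7→N2→N4: 22 + 11 + 6 + 28 = 67
N5→N2→N4: 27 + 28 = 55
Best route has total 21.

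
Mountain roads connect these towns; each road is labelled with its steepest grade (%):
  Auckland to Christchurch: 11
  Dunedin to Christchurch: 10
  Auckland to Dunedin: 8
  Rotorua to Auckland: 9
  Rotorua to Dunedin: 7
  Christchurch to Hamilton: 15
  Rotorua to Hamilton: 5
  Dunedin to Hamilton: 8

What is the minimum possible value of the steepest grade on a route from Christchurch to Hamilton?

10

Comparing a few candidate routes:
Christchurch-Dunedin-Hamilton: max(10, 8) = 10
Christchurch-Auckland-Dunedin-Hamilton: max(11, 8, 8) = 11
Christchurch-Dunedin-Rotorua-Hamilton: max(10, 7, 5) = 10
Christchurch-Dunedin-Auckland-Rotorua-Hamilton: max(10, 8, 9, 5) = 10
Smallest bottleneck: 10%.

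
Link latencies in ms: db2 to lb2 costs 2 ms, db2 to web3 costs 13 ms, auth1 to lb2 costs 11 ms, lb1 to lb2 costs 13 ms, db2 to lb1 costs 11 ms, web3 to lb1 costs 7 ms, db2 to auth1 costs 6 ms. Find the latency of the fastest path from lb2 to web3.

15

Comparing a few candidate routes:
lb2→auth1→db2→web3: 11 + 6 + 13 = 30
lb2→db2→lb1→web3: 2 + 11 + 7 = 20
lb2→db2→web3: 2 + 13 = 15
lb2→lb1→web3: 13 + 7 = 20
Shortest: 15 ms.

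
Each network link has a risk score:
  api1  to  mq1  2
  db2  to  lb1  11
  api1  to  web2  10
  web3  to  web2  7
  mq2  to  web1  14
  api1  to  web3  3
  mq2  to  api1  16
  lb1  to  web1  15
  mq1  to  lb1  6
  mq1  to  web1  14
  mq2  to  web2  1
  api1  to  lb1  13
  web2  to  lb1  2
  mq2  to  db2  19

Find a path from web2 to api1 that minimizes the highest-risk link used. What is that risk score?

6

Comparing a few candidate routes:
web2 -> lb1 -> api1: max(2, 13) = 13
web2 -> api1: max(10) = 10
web2 -> web3 -> api1: max(7, 3) = 7
web2 -> mq2 -> web1 -> mq1 -> lb1 -> api1: max(1, 14, 14, 6, 13) = 14
web2 -> lb1 -> mq1 -> api1: max(2, 6, 2) = 6
web2 -> mq2 -> web1 -> mq1 -> api1: max(1, 14, 14, 2) = 14
Smallest bottleneck: 6.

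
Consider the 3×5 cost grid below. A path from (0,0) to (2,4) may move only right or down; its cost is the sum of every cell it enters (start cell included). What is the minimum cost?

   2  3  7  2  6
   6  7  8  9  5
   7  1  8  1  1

Path [0,0]→[0,1]→[1,1]→[2,1]→[2,2]→[2,3]→[2,4]: 2 + 3 + 7 + 1 + 8 + 1 + 1 = 23.

23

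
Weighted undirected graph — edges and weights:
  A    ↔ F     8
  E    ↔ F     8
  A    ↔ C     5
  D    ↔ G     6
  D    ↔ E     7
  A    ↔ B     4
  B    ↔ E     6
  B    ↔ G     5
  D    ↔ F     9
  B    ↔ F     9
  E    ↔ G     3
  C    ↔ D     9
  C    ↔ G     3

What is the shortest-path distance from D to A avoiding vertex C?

15

Comparing a few candidate routes:
D → G → B → A: 6 + 5 + 4 = 15
D → F → A: 9 + 8 = 17
D → G → E → B → A: 6 + 3 + 6 + 4 = 19
D → E → B → A: 7 + 6 + 4 = 17
Shortest: 15.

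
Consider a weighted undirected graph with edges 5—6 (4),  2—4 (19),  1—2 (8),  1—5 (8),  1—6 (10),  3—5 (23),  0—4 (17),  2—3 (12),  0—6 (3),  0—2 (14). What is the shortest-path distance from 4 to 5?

A few of the 4→5 routes:
4 → 0 → 2 → 1 → 5: 17 + 14 + 8 + 8 = 47
4 → 2 → 1 → 6 → 5: 19 + 8 + 10 + 4 = 41
4 → 0 → 6 → 5: 17 + 3 + 4 = 24
4 → 2 → 1 → 5: 19 + 8 + 8 = 35
4 → 2 → 0 → 6 → 5: 19 + 14 + 3 + 4 = 40
4 → 0 → 6 → 1 → 5: 17 + 3 + 10 + 8 = 38
Shortest: 24.

24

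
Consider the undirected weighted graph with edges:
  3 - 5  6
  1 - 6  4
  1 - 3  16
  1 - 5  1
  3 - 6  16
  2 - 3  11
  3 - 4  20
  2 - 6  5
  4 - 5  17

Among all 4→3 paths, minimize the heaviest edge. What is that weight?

Candidate routes:
4-5-1-6-3: max(17, 1, 4, 16) = 17
4-5-3: max(17, 6) = 17
4-5-1-6-2-3: max(17, 1, 4, 5, 11) = 17
4-5-1-3: max(17, 1, 16) = 17
4-3: max(20) = 20
Best route has worst link 17.

17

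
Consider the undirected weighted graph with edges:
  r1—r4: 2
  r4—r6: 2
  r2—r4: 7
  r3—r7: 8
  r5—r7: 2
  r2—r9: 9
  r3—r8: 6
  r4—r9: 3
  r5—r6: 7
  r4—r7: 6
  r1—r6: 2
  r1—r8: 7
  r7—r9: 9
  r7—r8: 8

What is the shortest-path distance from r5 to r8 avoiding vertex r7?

Paths from r5 to r8 avoiding r7:
r5 - r6 - r4 - r1 - r8: 7 + 2 + 2 + 7 = 18
r5 - r6 - r1 - r8: 7 + 2 + 7 = 16
Best route has total 16.

16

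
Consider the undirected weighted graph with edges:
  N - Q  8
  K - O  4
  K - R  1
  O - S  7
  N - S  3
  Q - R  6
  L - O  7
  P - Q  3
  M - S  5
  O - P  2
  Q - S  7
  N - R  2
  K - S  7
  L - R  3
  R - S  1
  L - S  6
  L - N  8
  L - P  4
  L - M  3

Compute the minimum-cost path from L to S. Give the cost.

Checking several routes:
L -> M -> S: 3 + 5 = 8
L -> R -> S: 3 + 1 = 4
L -> S: 6
L -> N -> R -> S: 8 + 2 + 1 = 11
L -> R -> N -> S: 3 + 2 + 3 = 8
The minimum is 4.

4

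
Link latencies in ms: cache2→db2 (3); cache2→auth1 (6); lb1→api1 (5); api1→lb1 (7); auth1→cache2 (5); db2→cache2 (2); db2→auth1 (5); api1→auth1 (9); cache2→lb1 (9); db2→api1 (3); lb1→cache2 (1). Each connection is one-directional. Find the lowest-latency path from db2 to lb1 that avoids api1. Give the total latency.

Paths from db2 to lb1 avoiding api1:
db2 → cache2 → lb1: 2 + 9 = 11
db2 → auth1 → cache2 → lb1: 5 + 5 + 9 = 19
Shortest: 11 ms.

11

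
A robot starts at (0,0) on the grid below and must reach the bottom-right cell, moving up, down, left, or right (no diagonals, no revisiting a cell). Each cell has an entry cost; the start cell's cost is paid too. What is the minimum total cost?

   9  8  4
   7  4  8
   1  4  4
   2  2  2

23

Path [0,0] → [1,0] → [2,0] → [3,0] → [3,1] → [3,2]: 9 + 7 + 1 + 2 + 2 + 2 = 23.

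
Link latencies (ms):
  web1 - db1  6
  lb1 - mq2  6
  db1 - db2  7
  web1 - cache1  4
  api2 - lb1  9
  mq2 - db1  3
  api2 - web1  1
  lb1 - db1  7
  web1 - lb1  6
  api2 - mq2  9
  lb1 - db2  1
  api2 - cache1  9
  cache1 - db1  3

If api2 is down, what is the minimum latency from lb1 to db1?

7

Comparing a few candidate routes:
lb1 -> db1: 7
lb1 -> web1 -> db1: 6 + 6 = 12
lb1 -> mq2 -> db1: 6 + 3 = 9
lb1 -> db2 -> db1: 1 + 7 = 8
The minimum is 7 ms.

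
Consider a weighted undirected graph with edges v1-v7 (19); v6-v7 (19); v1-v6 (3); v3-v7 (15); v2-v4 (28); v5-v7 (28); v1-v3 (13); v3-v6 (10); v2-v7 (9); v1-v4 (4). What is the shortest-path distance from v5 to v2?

37

Some routes from v5 to v2:
v5→v7→v1→v4→v2: 28 + 19 + 4 + 28 = 79
v5→v7→v3→v1→v4→v2: 28 + 15 + 13 + 4 + 28 = 88
v5→v7→v2: 28 + 9 = 37
v5→v7→v6→v1→v4→v2: 28 + 19 + 3 + 4 + 28 = 82
The minimum is 37.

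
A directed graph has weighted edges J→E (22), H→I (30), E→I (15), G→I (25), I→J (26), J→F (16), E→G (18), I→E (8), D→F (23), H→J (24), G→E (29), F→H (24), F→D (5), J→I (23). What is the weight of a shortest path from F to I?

Paths from F to I:
F → H → J → I: 24 + 24 + 23 = 71
F → H → I: 24 + 30 = 54
F → H → J → E → G → I: 24 + 24 + 22 + 18 + 25 = 113
F → H → J → E → I: 24 + 24 + 22 + 15 = 85
Shortest: 54.

54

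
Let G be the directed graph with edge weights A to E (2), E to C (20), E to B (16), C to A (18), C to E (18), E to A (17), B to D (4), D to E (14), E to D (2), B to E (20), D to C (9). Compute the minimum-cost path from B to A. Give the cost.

31

Checking several routes:
B → E → A: 20 + 17 = 37
B → D → C → A: 4 + 9 + 18 = 31
B → D → E → A: 4 + 14 + 17 = 35
The minimum is 31.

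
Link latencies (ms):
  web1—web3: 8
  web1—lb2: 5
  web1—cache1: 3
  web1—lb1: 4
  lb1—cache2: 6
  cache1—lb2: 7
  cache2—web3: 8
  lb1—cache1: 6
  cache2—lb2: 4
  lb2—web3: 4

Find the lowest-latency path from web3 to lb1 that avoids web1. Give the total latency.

Checking several routes:
web3 -> lb2 -> cache1 -> lb1: 4 + 7 + 6 = 17
web3 -> lb2 -> cache2 -> lb1: 4 + 4 + 6 = 14
web3 -> cache2 -> lb1: 8 + 6 = 14
Shortest: 14 ms.

14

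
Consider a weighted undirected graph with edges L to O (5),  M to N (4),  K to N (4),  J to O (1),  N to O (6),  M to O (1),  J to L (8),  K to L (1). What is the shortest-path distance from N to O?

Candidate routes:
N-K-L-J-O: 4 + 1 + 8 + 1 = 14
N-M-O: 4 + 1 = 5
N-O: 6
N-K-L-O: 4 + 1 + 5 = 10
Best route has total 5.

5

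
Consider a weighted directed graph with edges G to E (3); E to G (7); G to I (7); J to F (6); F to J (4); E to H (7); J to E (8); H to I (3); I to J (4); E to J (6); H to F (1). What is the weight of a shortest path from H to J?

5

Candidate routes:
H-F-J: 1 + 4 = 5
H-I-J: 3 + 4 = 7
Best route has total 5.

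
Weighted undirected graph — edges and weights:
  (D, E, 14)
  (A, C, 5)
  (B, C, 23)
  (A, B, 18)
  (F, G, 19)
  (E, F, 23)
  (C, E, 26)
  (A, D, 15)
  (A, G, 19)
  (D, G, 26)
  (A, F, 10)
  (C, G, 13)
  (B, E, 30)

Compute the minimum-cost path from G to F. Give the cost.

Comparing a few candidate routes:
G - D - A - F: 26 + 15 + 10 = 51
G - F: 19
G - C - E - F: 13 + 26 + 23 = 62
G - C - A - F: 13 + 5 + 10 = 28
G - A - F: 19 + 10 = 29
Shortest: 19.

19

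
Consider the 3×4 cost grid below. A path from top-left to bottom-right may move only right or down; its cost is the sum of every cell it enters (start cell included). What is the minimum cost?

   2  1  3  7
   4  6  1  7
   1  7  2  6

Path (0,0) (0,1) (0,2) (1,2) (2,2) (2,3): 2 + 1 + 3 + 1 + 2 + 6 = 15.

15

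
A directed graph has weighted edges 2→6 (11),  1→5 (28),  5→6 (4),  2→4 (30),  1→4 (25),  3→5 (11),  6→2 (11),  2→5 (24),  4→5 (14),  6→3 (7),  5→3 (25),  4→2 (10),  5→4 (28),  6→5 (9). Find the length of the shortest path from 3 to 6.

15

Routes from 3 to 6:
3 -> 5 -> 6: 11 + 4 = 15
3 -> 5 -> 4 -> 2 -> 6: 11 + 28 + 10 + 11 = 60
The minimum is 15.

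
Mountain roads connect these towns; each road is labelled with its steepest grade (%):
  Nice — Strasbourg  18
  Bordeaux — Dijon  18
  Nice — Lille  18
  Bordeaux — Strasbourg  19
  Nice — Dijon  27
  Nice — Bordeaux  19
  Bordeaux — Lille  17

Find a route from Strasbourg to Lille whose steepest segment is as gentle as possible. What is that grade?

18

Checking several routes:
Strasbourg → Nice → Lille: max(18, 18) = 18
Strasbourg → Bordeaux → Lille: max(19, 17) = 19
Strasbourg → Nice → Bordeaux → Lille: max(18, 19, 17) = 19
Strasbourg → Bordeaux → Nice → Lille: max(19, 19, 18) = 19
Best route has worst link 18%.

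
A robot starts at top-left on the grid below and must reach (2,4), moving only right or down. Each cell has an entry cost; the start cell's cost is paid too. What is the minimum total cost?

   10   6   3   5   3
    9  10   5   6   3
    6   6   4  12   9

39

Path [0,0]→[0,1]→[0,2]→[0,3]→[0,4]→[1,4]→[2,4]: 10 + 6 + 3 + 5 + 3 + 3 + 9 = 39.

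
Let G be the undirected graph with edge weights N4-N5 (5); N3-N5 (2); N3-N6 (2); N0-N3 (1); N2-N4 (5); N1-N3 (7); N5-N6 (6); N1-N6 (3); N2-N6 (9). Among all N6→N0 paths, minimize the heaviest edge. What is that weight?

2

Routes from N6 to N0:
N6 → N2 → N4 → N5 → N3 → N0: max(9, 5, 5, 2, 1) = 9
N6 → N5 → N3 → N0: max(6, 2, 1) = 6
N6 → N3 → N0: max(2, 1) = 2
N6 → N1 → N3 → N0: max(3, 7, 1) = 7
The minimum achievable maximum is 2.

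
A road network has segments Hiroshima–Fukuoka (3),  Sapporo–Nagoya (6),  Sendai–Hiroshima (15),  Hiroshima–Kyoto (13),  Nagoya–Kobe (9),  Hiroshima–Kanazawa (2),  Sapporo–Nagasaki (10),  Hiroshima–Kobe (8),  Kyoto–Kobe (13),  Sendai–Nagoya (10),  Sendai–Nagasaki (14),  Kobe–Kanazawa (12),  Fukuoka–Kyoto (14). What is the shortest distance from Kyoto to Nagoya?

22

A few of the Kyoto→Nagoya routes:
Kyoto → Kobe → Nagoya: 13 + 9 = 22
Kyoto → Hiroshima → Kobe → Nagoya: 13 + 8 + 9 = 30
Kyoto → Fukuoka → Hiroshima → Kobe → Nagoya: 14 + 3 + 8 + 9 = 34
Shortest: 22.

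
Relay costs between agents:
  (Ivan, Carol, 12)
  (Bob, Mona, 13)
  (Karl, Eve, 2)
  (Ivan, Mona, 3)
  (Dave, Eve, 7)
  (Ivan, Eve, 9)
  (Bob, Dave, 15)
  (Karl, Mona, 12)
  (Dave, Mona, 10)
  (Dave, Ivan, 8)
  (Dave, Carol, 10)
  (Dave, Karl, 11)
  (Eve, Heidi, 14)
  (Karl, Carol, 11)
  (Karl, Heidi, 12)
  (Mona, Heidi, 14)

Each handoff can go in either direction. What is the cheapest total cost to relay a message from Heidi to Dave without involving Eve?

23

A few of the Heidi→Dave routes:
Heidi→Karl→Carol→Dave: 12 + 11 + 10 = 33
Heidi→Karl→Mona→Dave: 12 + 12 + 10 = 34
Heidi→Mona→Dave: 14 + 10 = 24
Heidi→Karl→Dave: 12 + 11 = 23
Heidi→Mona→Ivan→Dave: 14 + 3 + 8 = 25
Best route has total 23.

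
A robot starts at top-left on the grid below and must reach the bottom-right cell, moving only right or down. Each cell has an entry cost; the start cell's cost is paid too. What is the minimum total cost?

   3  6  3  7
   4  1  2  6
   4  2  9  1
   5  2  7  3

Take (0,0) (1,0) (1,1) (1,2) (1,3) (2,3) (3,3) for a total of 3 + 4 + 1 + 2 + 6 + 1 + 3 = 20.

20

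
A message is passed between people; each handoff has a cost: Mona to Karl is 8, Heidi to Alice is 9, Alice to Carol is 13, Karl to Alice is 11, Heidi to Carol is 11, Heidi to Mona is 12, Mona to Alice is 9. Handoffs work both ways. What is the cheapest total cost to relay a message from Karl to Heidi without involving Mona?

20

Paths from Karl to Heidi avoiding Mona:
Karl - Alice - Heidi: 11 + 9 = 20
Karl - Alice - Carol - Heidi: 11 + 13 + 11 = 35
The minimum is 20.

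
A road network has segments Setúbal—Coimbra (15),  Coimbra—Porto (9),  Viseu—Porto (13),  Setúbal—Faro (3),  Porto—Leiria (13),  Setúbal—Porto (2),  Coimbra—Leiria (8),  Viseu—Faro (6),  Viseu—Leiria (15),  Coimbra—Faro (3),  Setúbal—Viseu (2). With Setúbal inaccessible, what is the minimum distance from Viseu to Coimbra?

9

Comparing a few candidate routes:
Viseu→Faro→Coimbra: 6 + 3 = 9
Viseu→Porto→Coimbra: 13 + 9 = 22
Viseu→Leiria→Coimbra: 15 + 8 = 23
Shortest: 9 mi.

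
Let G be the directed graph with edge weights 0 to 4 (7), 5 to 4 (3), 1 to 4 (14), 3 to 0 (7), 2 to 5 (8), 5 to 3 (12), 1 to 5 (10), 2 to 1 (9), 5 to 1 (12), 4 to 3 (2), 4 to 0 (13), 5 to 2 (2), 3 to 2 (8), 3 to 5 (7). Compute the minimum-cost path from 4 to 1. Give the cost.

19

Routes from 4 to 1:
4-3-2-1: 2 + 8 + 9 = 19
4-3-5-1: 2 + 7 + 12 = 21
4-3-5-2-1: 2 + 7 + 2 + 9 = 20
4-3-2-5-1: 2 + 8 + 8 + 12 = 30
Best route has total 19.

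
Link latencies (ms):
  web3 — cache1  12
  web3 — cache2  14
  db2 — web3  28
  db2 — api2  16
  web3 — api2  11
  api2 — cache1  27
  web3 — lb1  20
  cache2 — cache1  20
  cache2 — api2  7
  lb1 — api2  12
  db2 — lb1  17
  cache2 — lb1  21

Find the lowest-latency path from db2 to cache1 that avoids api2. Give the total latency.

40

Comparing a few candidate routes:
db2 -> lb1 -> cache2 -> web3 -> cache1: 17 + 21 + 14 + 12 = 64
db2 -> lb1 -> cache2 -> cache1: 17 + 21 + 20 = 58
db2 -> web3 -> cache2 -> cache1: 28 + 14 + 20 = 62
db2 -> lb1 -> web3 -> cache1: 17 + 20 + 12 = 49
db2 -> lb1 -> web3 -> cache2 -> cache1: 17 + 20 + 14 + 20 = 71
db2 -> web3 -> cache1: 28 + 12 = 40
The minimum is 40 ms.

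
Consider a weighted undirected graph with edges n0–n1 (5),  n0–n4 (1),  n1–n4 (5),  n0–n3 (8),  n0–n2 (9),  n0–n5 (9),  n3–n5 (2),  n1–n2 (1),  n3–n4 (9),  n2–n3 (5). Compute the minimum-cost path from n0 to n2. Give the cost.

Some routes from n0 to n2:
n0-n2: 9
n0-n3-n2: 8 + 5 = 13
n0-n4-n1-n2: 1 + 5 + 1 = 7
n0-n1-n2: 5 + 1 = 6
The minimum is 6.

6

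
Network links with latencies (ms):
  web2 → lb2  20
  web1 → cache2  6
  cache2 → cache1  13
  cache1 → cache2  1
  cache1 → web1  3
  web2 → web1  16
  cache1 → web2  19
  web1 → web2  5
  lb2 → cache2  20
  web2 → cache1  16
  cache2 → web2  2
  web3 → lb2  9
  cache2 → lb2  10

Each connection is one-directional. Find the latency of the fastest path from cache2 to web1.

Routes from cache2 to web1:
cache2→cache1→web2→web1: 13 + 19 + 16 = 48
cache2→web2→cache1→web1: 2 + 16 + 3 = 21
cache2→web2→web1: 2 + 16 = 18
cache2→cache1→web1: 13 + 3 = 16
Best route has total 16 ms.

16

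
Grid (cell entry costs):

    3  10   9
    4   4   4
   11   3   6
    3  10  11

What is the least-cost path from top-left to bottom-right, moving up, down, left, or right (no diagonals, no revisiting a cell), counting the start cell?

Best path: (0,0)→(1,0)→(1,1)→(2,1)→(2,2)→(3,2)
Cost: 3 + 4 + 4 + 3 + 6 + 11 = 31

31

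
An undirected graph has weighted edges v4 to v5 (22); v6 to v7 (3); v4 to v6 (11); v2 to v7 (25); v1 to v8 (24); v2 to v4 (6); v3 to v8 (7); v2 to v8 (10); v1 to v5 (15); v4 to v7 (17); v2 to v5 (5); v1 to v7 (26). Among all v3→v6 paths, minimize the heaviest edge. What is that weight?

11

Comparing a few candidate routes:
v3 - v8 - v2 - v4 - v6: max(7, 10, 6, 11) = 11
v3 - v8 - v2 - v4 - v7 - v6: max(7, 10, 6, 17, 3) = 17
v3 - v8 - v2 - v5 - v4 - v6: max(7, 10, 5, 22, 11) = 22
v3 - v8 - v1 - v5 - v4 - v7 - v6: max(7, 24, 15, 22, 17, 3) = 24
v3 - v8 - v2 - v5 - v4 - v7 - v6: max(7, 10, 5, 22, 17, 3) = 22
The minimum achievable maximum is 11.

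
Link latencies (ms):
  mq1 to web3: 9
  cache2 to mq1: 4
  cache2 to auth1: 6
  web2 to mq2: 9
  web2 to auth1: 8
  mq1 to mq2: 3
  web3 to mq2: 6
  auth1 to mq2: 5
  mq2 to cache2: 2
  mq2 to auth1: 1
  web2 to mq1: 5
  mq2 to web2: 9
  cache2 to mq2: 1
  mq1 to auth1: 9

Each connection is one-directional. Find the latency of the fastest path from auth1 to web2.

Routes from auth1 to web2:
auth1 -> mq2 -> web2: 5 + 9 = 14
The minimum is 14 ms.

14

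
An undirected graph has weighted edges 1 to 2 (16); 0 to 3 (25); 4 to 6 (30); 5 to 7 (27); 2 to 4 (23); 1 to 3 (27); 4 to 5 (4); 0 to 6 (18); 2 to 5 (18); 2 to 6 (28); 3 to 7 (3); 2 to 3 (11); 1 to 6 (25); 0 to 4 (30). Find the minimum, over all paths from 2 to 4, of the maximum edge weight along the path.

Some routes from 2 to 4:
2 -> 5 -> 4: max(18, 4) = 18
2 -> 4: max(23) = 23
2 -> 1 -> 6 -> 0 -> 3 -> 7 -> 5 -> 4: max(16, 25, 18, 25, 3, 27, 4) = 27
The minimum achievable maximum is 18.

18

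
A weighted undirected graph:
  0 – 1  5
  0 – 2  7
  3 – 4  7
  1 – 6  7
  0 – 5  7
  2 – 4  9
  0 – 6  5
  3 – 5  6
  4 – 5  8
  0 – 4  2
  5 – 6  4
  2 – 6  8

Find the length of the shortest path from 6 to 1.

7

Comparing a few candidate routes:
6-1: 7
6-5-0-1: 4 + 7 + 5 = 16
6-0-1: 5 + 5 = 10
Shortest: 7.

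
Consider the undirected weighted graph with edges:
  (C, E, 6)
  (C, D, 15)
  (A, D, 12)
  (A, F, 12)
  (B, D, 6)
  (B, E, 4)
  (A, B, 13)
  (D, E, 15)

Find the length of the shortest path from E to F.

Comparing a few candidate routes:
E-D-B-A-F: 15 + 6 + 13 + 12 = 46
E-D-A-F: 15 + 12 + 12 = 39
E-C-D-A-F: 6 + 15 + 12 + 12 = 45
E-B-A-F: 4 + 13 + 12 = 29
E-B-D-A-F: 4 + 6 + 12 + 12 = 34
Best route has total 29.

29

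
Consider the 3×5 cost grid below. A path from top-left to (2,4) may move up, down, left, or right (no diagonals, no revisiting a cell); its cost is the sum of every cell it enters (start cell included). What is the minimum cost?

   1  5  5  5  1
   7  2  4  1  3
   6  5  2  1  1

15

One optimal route is r0c0 → r0c1 → r1c1 → r1c2 → r1c3 → r2c3 → r2c4.
Its cost is 1 + 5 + 2 + 4 + 1 + 1 + 1 = 15.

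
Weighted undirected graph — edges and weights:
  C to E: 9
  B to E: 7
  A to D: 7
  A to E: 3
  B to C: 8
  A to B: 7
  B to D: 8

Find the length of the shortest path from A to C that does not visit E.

15

Paths from A to C avoiding E:
A → D → B → C: 7 + 8 + 8 = 23
A → B → C: 7 + 8 = 15
Best route has total 15.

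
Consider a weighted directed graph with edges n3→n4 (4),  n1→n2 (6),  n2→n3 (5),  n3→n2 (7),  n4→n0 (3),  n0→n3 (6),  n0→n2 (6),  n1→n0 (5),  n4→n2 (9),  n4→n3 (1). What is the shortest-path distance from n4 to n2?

Candidate routes:
n4 → n2: 9
n4 → n3 → n2: 1 + 7 = 8
n4 → n0 → n2: 3 + 6 = 9
n4 → n0 → n3 → n2: 3 + 6 + 7 = 16
Best route has total 8.

8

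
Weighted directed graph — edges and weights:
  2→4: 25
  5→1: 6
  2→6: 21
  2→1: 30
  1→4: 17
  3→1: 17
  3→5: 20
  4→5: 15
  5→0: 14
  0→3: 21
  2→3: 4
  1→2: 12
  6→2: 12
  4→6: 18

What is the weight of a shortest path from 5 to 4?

Candidate routes:
5 -> 1 -> 2 -> 4: 6 + 12 + 25 = 43
5 -> 0 -> 3 -> 1 -> 4: 14 + 21 + 17 + 17 = 69
5 -> 0 -> 3 -> 1 -> 2 -> 4: 14 + 21 + 17 + 12 + 25 = 89
5 -> 1 -> 4: 6 + 17 = 23
The minimum is 23.

23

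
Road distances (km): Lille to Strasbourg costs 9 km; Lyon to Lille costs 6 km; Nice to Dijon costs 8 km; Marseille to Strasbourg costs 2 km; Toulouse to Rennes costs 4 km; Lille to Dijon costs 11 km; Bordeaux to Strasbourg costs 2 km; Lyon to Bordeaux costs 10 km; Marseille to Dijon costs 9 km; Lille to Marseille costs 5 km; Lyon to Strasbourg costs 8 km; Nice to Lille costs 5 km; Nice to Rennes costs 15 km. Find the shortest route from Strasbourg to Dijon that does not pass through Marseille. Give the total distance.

Checking several routes:
Strasbourg - Lille - Dijon: 9 + 11 = 20
Strasbourg - Lyon - Lille - Nice - Dijon: 8 + 6 + 5 + 8 = 27
Strasbourg - Lyon - Lille - Dijon: 8 + 6 + 11 = 25
Strasbourg - Lille - Nice - Dijon: 9 + 5 + 8 = 22
Shortest: 20 km.

20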